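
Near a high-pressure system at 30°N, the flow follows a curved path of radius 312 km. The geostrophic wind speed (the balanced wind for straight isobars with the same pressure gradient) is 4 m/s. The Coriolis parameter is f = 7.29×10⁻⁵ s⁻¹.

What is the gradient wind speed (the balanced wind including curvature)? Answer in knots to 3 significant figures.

10.1 knots

Around a high, pressure-gradient force acts outward with centrifugal, so Coriolis balances both:
fV = (1/ρ)|∂P/∂n| + V²/R  →  V² − fR·V + fR·V_g = 0
With fR = 7.29×10⁻⁵ × 312×10³ m = 22.7 m/s:
V = [fR − √((fR)² − 4 fR V_g)]/2 = [22.7 − √(22.7² − 4×22.7×4)]/2 = 5.18 m/s
Supergeostrophic (V > V_g = 4 m/s), as expected around a high.
Converting: 5.18 m/s × 1.944 = 10.1 knots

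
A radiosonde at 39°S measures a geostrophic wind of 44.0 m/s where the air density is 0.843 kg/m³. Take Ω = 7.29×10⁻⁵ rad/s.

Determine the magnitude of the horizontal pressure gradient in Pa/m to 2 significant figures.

Coriolis parameter at 39°S:
f = 2Ω sin φ = 2 × 7.29×10⁻⁵ × sin 39° = 9.18×10⁻⁵ s⁻¹
Geostrophic balance rearranged: |∂P/∂n| = f ρ V_g
|∂P/∂n| = 9.18×10⁻⁵ × 0.843 × 44.0 = 3.40×10⁻³ Pa/m

3.4×10⁻³ Pa/m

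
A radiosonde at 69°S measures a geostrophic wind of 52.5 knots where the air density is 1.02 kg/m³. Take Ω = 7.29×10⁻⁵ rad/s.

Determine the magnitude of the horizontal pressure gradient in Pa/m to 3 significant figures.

Coriolis parameter at 69°S:
f = 2Ω sin φ = 2 × 7.29×10⁻⁵ × sin 69° = 1.36×10⁻⁴ s⁻¹
Wind speed in SI: 52.5 knots = 27.0 m/s
Geostrophic balance rearranged: |∂P/∂n| = f ρ V_g
|∂P/∂n| = 1.36×10⁻⁴ × 1.02 × 27.0 = 3.75×10⁻³ Pa/m

3.75×10⁻³ Pa/m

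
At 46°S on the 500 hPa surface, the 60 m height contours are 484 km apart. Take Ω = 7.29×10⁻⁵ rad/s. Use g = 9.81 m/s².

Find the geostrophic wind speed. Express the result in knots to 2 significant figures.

23 knots

Coriolis parameter at 46°S:
f = 2Ω sin φ = 2 × 7.29×10⁻⁵ × sin 46° = 1.05×10⁻⁴ s⁻¹
Height gradient: |∂Z/∂n| = 60 m / 484000 m = 1.24×10⁻⁴
On a pressure surface, geostrophic balance gives V_g = (g/f)|∂Z/∂n|:
V_g = 9.81 × 1.24×10⁻⁴ / 1.05×10⁻⁴ = 11.6 m/s
Converting: 11.6 m/s × 1.944 = 23 knots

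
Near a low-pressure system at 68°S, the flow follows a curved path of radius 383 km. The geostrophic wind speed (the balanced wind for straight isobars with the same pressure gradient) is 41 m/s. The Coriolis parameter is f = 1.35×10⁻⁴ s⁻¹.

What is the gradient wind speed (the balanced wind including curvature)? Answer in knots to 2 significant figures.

Around a low, centrifugal force acts outward with Coriolis, so pressure-gradient force balances both:
(1/ρ)|∂P/∂n| = fV + V²/R  →  V² + fR·V − fR·V_g = 0
With fR = 1.35×10⁻⁴ × 383×10³ m = 51.7 m/s:
V = [−fR + √((fR)² + 4 fR V_g)]/2 = [−51.7 + √(51.7² + 4×51.7×41)]/2 = 27 m/s
Subgeostrophic (V < V_g = 41 m/s), as expected around a low.
Converting: 27 m/s × 1.944 = 52 knots

52 knots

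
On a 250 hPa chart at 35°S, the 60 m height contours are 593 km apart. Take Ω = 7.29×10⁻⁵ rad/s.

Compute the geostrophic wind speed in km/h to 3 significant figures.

42.7 km/h

Coriolis parameter at 35°S:
f = 2Ω sin φ = 2 × 7.29×10⁻⁵ × sin 35° = 8.36×10⁻⁵ s⁻¹
Height gradient: |∂Z/∂n| = 60 m / 593000 m = 1.01×10⁻⁴
On a pressure surface, geostrophic balance gives V_g = (g/f)|∂Z/∂n|:
V_g = 9.81 × 1.01×10⁻⁴ / 8.36×10⁻⁵ = 11.9 m/s
Converting: 11.9 m/s × 3.6 = 42.7 km/h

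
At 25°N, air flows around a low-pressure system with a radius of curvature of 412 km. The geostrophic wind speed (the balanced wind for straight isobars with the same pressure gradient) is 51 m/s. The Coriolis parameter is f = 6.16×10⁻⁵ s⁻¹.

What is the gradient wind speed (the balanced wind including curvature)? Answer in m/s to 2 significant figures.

Around a low, centrifugal force acts outward with Coriolis, so pressure-gradient force balances both:
(1/ρ)|∂P/∂n| = fV + V²/R  →  V² + fR·V − fR·V_g = 0
With fR = 6.16×10⁻⁵ × 412×10³ m = 25.4 m/s:
V = [−fR + √((fR)² + 4 fR V_g)]/2 = [−25.4 + √(25.4² + 4×25.4×51)]/2 = 25.5 m/s
Subgeostrophic (V < V_g = 51 m/s), as expected around a low.

25 m/s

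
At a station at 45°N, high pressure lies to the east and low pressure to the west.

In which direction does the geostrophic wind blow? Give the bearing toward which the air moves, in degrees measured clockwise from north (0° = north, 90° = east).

The pressure-gradient force points toward the west (bearing 270°).
Geostrophic balance: in the Northern Hemisphere the Coriolis force deflects motion to the right, so the geostrophic wind blows 90° to the right of the pressure-gradient force (low pressure on the left).
Rotating 270° by 90° clockwise gives 000° — the wind blows toward the north.

000°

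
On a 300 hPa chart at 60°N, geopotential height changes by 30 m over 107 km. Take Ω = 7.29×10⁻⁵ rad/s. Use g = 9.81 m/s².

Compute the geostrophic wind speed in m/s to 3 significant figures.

Coriolis parameter at 60°N:
f = 2Ω sin φ = 2 × 7.29×10⁻⁵ × sin 60° = 1.26×10⁻⁴ s⁻¹
Height gradient: |∂Z/∂n| = 30 m / 107000 m = 2.80×10⁻⁴
On a pressure surface, geostrophic balance gives V_g = (g/f)|∂Z/∂n|:
V_g = 9.81 × 2.80×10⁻⁴ / 1.26×10⁻⁴ = 21.8 m/s

21.8 m/s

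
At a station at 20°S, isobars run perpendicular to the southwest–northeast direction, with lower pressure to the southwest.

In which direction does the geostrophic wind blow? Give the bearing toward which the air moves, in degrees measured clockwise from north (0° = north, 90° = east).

The pressure-gradient force points toward the southwest (bearing 225°).
Geostrophic balance: in the Southern Hemisphere the Coriolis force deflects motion to the left, so the geostrophic wind blows 90° to the left of the pressure-gradient force (low pressure on the right).
Rotating 225° by 90° counterclockwise gives 135° — the wind blows toward the southeast.

135°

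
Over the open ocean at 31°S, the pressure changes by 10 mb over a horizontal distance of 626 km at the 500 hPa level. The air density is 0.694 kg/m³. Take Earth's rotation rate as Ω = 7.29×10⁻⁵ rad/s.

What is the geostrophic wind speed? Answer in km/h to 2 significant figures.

110 km/h

Coriolis parameter at 31°S:
f = 2Ω sin φ = 2 × 7.29×10⁻⁵ × sin 31° = 7.51×10⁻⁵ s⁻¹
Pressure gradient: |∂P/∂n| = 1000 Pa / 626000 m = 1.60×10⁻³ Pa/m
Geostrophic balance (pressure-gradient force = Coriolis force):
V_g = (1/(fρ)) |∂P/∂n| = 1.60×10⁻³ / (7.51×10⁻⁵ × 0.694) = 30.7 m/s
Converting: 30.7 m/s × 3.6 = 110 km/h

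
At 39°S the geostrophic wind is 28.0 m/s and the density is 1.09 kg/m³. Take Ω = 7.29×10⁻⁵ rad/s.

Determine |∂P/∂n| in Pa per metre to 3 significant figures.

Coriolis parameter at 39°S:
f = 2Ω sin φ = 2 × 7.29×10⁻⁵ × sin 39° = 9.18×10⁻⁵ s⁻¹
Geostrophic balance rearranged: |∂P/∂n| = f ρ V_g
|∂P/∂n| = 9.18×10⁻⁵ × 1.09 × 28.0 = 2.80×10⁻³ Pa/m

2.80×10⁻³ Pa/m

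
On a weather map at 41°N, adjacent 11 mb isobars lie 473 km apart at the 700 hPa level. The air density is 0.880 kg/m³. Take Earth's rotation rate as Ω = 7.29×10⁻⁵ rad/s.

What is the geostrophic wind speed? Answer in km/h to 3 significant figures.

Coriolis parameter at 41°N:
f = 2Ω sin φ = 2 × 7.29×10⁻⁵ × sin 41° = 9.57×10⁻⁵ s⁻¹
Pressure gradient: |∂P/∂n| = 1100 Pa / 473000 m = 2.33×10⁻³ Pa/m
Geostrophic balance (pressure-gradient force = Coriolis force):
V_g = (1/(fρ)) |∂P/∂n| = 2.33×10⁻³ / (9.57×10⁻⁵ × 0.880) = 27.6 m/s
Converting: 27.6 m/s × 3.6 = 99.5 km/h

99.5 km/h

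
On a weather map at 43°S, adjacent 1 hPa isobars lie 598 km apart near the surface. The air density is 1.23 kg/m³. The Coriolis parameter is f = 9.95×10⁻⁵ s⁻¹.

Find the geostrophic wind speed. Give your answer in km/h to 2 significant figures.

Pressure gradient: |∂P/∂n| = 100 Pa / 598000 m = 1.67×10⁻⁴ Pa/m
Geostrophic balance (pressure-gradient force = Coriolis force):
V_g = (1/(fρ)) |∂P/∂n| = 1.67×10⁻⁴ / (9.95×10⁻⁵ × 1.23) = 1.37 m/s
Converting: 1.37 m/s × 3.6 = 4.9 km/h

4.9 km/h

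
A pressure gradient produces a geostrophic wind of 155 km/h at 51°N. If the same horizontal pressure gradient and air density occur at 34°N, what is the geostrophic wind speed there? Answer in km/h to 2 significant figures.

With the same pressure gradient and density, V_g ∝ 1/f ∝ 1/sin φ.
V₂ = V₁ · sin φ₁ / sin φ₂ = 155 × sin 51° / sin 34°
V₂ = 155 × 0.7771/0.5592 = 220 km/h

220 km/h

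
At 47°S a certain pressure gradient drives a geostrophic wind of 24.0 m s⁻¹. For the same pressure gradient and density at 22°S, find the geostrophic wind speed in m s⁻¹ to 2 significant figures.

With the same pressure gradient and density, V_g ∝ 1/f ∝ 1/sin φ.
V₂ = V₁ · sin φ₁ / sin φ₂ = 24.0 × sin 47° / sin 22°
V₂ = 24.0 × 0.7314/0.3746 = 47 m s⁻¹

47 m s⁻¹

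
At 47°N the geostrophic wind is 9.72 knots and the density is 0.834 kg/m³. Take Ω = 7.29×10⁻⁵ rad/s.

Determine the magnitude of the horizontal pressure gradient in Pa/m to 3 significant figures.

4.45×10⁻⁴ Pa/m

Coriolis parameter at 47°N:
f = 2Ω sin φ = 2 × 7.29×10⁻⁵ × sin 47° = 1.07×10⁻⁴ s⁻¹
Wind speed in SI: 9.72 knots = 5.00 m/s
Geostrophic balance rearranged: |∂P/∂n| = f ρ V_g
|∂P/∂n| = 1.07×10⁻⁴ × 0.834 × 5.00 = 4.45×10⁻⁴ Pa/m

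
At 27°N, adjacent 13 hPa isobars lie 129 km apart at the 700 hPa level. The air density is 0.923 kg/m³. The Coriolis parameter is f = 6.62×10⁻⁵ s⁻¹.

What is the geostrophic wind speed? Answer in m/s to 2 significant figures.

160 m/s

Pressure gradient: |∂P/∂n| = 1300 Pa / 129000 m = 1.01×10⁻² Pa/m
Geostrophic balance (pressure-gradient force = Coriolis force):
V_g = (1/(fρ)) |∂P/∂n| = 1.01×10⁻² / (6.62×10⁻⁵ × 0.923) = 165 m/s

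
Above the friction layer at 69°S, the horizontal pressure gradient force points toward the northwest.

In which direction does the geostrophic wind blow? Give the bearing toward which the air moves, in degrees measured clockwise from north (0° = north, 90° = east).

The pressure-gradient force points toward the northwest (bearing 315°).
Geostrophic balance: in the Southern Hemisphere the Coriolis force deflects motion to the left, so the geostrophic wind blows 90° to the left of the pressure-gradient force (low pressure on the right).
Rotating 315° by 90° counterclockwise gives 225° — the wind blows toward the southwest.

225°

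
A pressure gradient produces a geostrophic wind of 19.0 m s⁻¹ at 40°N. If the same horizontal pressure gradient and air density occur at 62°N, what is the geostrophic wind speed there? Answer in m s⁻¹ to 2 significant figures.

With the same pressure gradient and density, V_g ∝ 1/f ∝ 1/sin φ.
V₂ = V₁ · sin φ₁ / sin φ₂ = 19.0 × sin 40° / sin 62°
V₂ = 19.0 × 0.6428/0.8829 = 14 m s⁻¹

14 m s⁻¹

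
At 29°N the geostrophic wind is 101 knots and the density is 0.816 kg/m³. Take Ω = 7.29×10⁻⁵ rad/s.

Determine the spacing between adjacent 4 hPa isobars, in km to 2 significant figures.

Coriolis parameter at 29°N:
f = 2Ω sin φ = 2 × 7.29×10⁻⁵ × sin 29° = 7.07×10⁻⁵ s⁻¹
Wind speed in SI: 101 knots = 52.0 m/s
Geostrophic balance rearranged: |∂P/∂n| = f ρ V_g
|∂P/∂n| = 7.07×10⁻⁵ × 0.816 × 52.0 = 3.00×10⁻³ Pa/m
Isobar spacing: Δn = ΔP/|∂P/∂n| = 400 Pa / 3.00×10⁻³ Pa/m = 133469 m ≈ 130 km

130 km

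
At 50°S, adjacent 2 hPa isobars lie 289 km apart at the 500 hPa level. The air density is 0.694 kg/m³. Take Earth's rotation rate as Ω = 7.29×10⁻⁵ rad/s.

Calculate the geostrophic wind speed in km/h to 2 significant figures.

32 km/h

Coriolis parameter at 50°S:
f = 2Ω sin φ = 2 × 7.29×10⁻⁵ × sin 50° = 1.12×10⁻⁴ s⁻¹
Pressure gradient: |∂P/∂n| = 200 Pa / 289000 m = 6.92×10⁻⁴ Pa/m
Geostrophic balance (pressure-gradient force = Coriolis force):
V_g = (1/(fρ)) |∂P/∂n| = 6.92×10⁻⁴ / (1.12×10⁻⁴ × 0.694) = 8.93 m/s
Converting: 8.93 m/s × 3.6 = 32 km/h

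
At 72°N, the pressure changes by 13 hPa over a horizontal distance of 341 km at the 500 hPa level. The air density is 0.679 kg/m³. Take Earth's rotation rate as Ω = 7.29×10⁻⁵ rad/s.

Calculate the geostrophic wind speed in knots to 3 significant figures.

78.7 knots

Coriolis parameter at 72°N:
f = 2Ω sin φ = 2 × 7.29×10⁻⁵ × sin 72° = 1.39×10⁻⁴ s⁻¹
Pressure gradient: |∂P/∂n| = 1300 Pa / 341000 m = 3.81×10⁻³ Pa/m
Geostrophic balance (pressure-gradient force = Coriolis force):
V_g = (1/(fρ)) |∂P/∂n| = 3.81×10⁻³ / (1.39×10⁻⁴ × 0.679) = 40.5 m/s
Converting: 40.5 m/s × 1.944 = 78.7 knots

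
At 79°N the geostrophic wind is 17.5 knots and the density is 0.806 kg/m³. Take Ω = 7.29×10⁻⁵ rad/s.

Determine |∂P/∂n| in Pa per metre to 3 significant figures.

Coriolis parameter at 79°N:
f = 2Ω sin φ = 2 × 7.29×10⁻⁵ × sin 79° = 1.43×10⁻⁴ s⁻¹
Wind speed in SI: 17.5 knots = 9.00 m/s
Geostrophic balance rearranged: |∂P/∂n| = f ρ V_g
|∂P/∂n| = 1.43×10⁻⁴ × 0.806 × 9.00 = 1.04×10⁻³ Pa/m

1.04×10⁻³ Pa/m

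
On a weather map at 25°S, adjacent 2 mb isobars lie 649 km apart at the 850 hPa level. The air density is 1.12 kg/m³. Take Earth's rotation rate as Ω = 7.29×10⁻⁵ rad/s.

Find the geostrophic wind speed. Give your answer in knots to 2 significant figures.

8.7 knots

Coriolis parameter at 25°S:
f = 2Ω sin φ = 2 × 7.29×10⁻⁵ × sin 25° = 6.16×10⁻⁵ s⁻¹
Pressure gradient: |∂P/∂n| = 200 Pa / 649000 m = 3.08×10⁻⁴ Pa/m
Geostrophic balance (pressure-gradient force = Coriolis force):
V_g = (1/(fρ)) |∂P/∂n| = 3.08×10⁻⁴ / (6.16×10⁻⁵ × 1.12) = 4.47 m/s
Converting: 4.47 m/s × 1.944 = 8.7 knots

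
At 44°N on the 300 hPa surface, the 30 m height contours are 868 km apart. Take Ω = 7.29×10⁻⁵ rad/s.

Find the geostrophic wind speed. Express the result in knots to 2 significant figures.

6.5 knots

Coriolis parameter at 44°N:
f = 2Ω sin φ = 2 × 7.29×10⁻⁵ × sin 44° = 1.01×10⁻⁴ s⁻¹
Height gradient: |∂Z/∂n| = 30 m / 868000 m = 3.46×10⁻⁵
On a pressure surface, geostrophic balance gives V_g = (g/f)|∂Z/∂n|:
V_g = 9.81 × 3.46×10⁻⁵ / 1.01×10⁻⁴ = 3.35 m/s
Converting: 3.35 m/s × 1.944 = 6.5 knots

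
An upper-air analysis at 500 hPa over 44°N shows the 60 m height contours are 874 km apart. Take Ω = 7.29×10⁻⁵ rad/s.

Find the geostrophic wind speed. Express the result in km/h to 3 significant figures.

23.9 km/h

Coriolis parameter at 44°N:
f = 2Ω sin φ = 2 × 7.29×10⁻⁵ × sin 44° = 1.01×10⁻⁴ s⁻¹
Height gradient: |∂Z/∂n| = 60 m / 874000 m = 6.86×10⁻⁵
On a pressure surface, geostrophic balance gives V_g = (g/f)|∂Z/∂n|:
V_g = 9.81 × 6.86×10⁻⁵ / 1.01×10⁻⁴ = 6.65 m/s
Converting: 6.65 m/s × 3.6 = 23.9 km/h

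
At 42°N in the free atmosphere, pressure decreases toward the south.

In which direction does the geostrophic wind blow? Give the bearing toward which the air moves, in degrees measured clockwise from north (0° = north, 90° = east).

270°

The pressure-gradient force points toward the south (bearing 180°).
Geostrophic balance: in the Northern Hemisphere the Coriolis force deflects motion to the right, so the geostrophic wind blows 90° to the right of the pressure-gradient force (low pressure on the left).
Rotating 180° by 90° clockwise gives 270° — the wind blows toward the west.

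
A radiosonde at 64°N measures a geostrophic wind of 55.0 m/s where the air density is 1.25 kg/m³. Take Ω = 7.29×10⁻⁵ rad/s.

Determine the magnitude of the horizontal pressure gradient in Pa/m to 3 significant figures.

Coriolis parameter at 64°N:
f = 2Ω sin φ = 2 × 7.29×10⁻⁵ × sin 64° = 1.31×10⁻⁴ s⁻¹
Geostrophic balance rearranged: |∂P/∂n| = f ρ V_g
|∂P/∂n| = 1.31×10⁻⁴ × 1.25 × 55.0 = 9.01×10⁻³ Pa/m

9.01×10⁻³ Pa/m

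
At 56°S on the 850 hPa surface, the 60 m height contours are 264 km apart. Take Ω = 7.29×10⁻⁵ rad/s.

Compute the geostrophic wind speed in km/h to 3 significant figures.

66.4 km/h

Coriolis parameter at 56°S:
f = 2Ω sin φ = 2 × 7.29×10⁻⁵ × sin 56° = 1.21×10⁻⁴ s⁻¹
Height gradient: |∂Z/∂n| = 60 m / 264000 m = 2.27×10⁻⁴
On a pressure surface, geostrophic balance gives V_g = (g/f)|∂Z/∂n|:
V_g = 9.81 × 2.27×10⁻⁴ / 1.21×10⁻⁴ = 18.4 m/s
Converting: 18.4 m/s × 3.6 = 66.4 km/h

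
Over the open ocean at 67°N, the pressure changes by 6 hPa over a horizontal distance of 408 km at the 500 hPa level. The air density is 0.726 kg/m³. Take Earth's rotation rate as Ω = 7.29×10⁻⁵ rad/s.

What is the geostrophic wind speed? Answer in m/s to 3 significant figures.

15.1 m/s

Coriolis parameter at 67°N:
f = 2Ω sin φ = 2 × 7.29×10⁻⁵ × sin 67° = 1.34×10⁻⁴ s⁻¹
Pressure gradient: |∂P/∂n| = 600 Pa / 408000 m = 1.47×10⁻³ Pa/m
Geostrophic balance (pressure-gradient force = Coriolis force):
V_g = (1/(fρ)) |∂P/∂n| = 1.47×10⁻³ / (1.34×10⁻⁴ × 0.726) = 15.1 m/s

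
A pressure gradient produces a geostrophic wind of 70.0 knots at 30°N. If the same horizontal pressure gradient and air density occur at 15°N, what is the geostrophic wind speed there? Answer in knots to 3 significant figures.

With the same pressure gradient and density, V_g ∝ 1/f ∝ 1/sin φ.
V₂ = V₁ · sin φ₁ / sin φ₂ = 70.0 × sin 30° / sin 15°
V₂ = 70.0 × 0.5000/0.2588 = 135 knots

135 knots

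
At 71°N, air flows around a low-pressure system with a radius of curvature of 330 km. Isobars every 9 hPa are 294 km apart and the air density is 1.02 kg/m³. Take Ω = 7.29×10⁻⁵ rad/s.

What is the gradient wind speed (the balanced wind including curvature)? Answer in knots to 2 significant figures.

31 knots

Coriolis parameter at 71°N:
f = 2Ω sin φ = 2 × 7.29×10⁻⁵ × sin 71° = 1.38×10⁻⁴ s⁻¹
Pressure gradient: |∂P/∂n| = 900 Pa / 294000 m = 3.06×10⁻³ Pa/m
Geostrophic speed: V_g = |∂P/∂n|/(fρ) = 3.06×10⁻³/(1.38×10⁻⁴ × 1.02) = 21.8 m/s
Around a low, centrifugal force acts outward with Coriolis, so pressure-gradient force balances both:
(1/ρ)|∂P/∂n| = fV + V²/R  →  V² + fR·V − fR·V_g = 0
With fR = 1.38×10⁻⁴ × 330×10³ m = 45.5 m/s:
V = [−fR + √((fR)² + 4 fR V_g)]/2 = [−45.5 + √(45.5² + 4×45.5×21.8)]/2 = 16.1 m/s
Subgeostrophic (V < V_g = 21.8 m/s), as expected around a low.
Converting: 16.1 m/s × 1.944 = 31 knots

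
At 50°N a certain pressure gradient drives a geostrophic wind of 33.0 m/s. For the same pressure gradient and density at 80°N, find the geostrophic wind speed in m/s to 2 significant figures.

With the same pressure gradient and density, V_g ∝ 1/f ∝ 1/sin φ.
V₂ = V₁ · sin φ₁ / sin φ₂ = 33.0 × sin 50° / sin 80°
V₂ = 33.0 × 0.7660/0.9848 = 26 m/s

26 m/s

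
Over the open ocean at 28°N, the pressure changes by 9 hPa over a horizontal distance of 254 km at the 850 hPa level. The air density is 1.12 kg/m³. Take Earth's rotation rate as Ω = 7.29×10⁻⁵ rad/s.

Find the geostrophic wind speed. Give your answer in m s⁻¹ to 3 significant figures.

Coriolis parameter at 28°N:
f = 2Ω sin φ = 2 × 7.29×10⁻⁵ × sin 28° = 6.84×10⁻⁵ s⁻¹
Pressure gradient: |∂P/∂n| = 900 Pa / 254000 m = 3.54×10⁻³ Pa/m
Geostrophic balance (pressure-gradient force = Coriolis force):
V_g = (1/(fρ)) |∂P/∂n| = 3.54×10⁻³ / (6.84×10⁻⁵ × 1.12) = 46.2 m/s

46.2 m s⁻¹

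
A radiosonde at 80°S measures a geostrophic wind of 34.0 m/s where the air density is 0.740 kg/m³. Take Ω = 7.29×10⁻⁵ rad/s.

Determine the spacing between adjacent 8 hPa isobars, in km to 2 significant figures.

220 km

Coriolis parameter at 80°S:
f = 2Ω sin φ = 2 × 7.29×10⁻⁵ × sin 80° = 1.44×10⁻⁴ s⁻¹
Geostrophic balance rearranged: |∂P/∂n| = f ρ V_g
|∂P/∂n| = 1.44×10⁻⁴ × 0.740 × 34.0 = 3.61×10⁻³ Pa/m
Isobar spacing: Δn = ΔP/|∂P/∂n| = 800 Pa / 3.61×10⁻³ Pa/m = 221447 m ≈ 220 km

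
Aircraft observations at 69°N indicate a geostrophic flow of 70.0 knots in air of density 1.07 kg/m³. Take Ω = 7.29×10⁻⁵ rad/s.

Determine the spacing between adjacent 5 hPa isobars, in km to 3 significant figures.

95.3 km

Coriolis parameter at 69°N:
f = 2Ω sin φ = 2 × 7.29×10⁻⁵ × sin 69° = 1.36×10⁻⁴ s⁻¹
Wind speed in SI: 70.0 knots = 36.0 m/s
Geostrophic balance rearranged: |∂P/∂n| = f ρ V_g
|∂P/∂n| = 1.36×10⁻⁴ × 1.07 × 36.0 = 5.24×10⁻³ Pa/m
Isobar spacing: Δn = ΔP/|∂P/∂n| = 500 Pa / 5.24×10⁻³ Pa/m = 95332 m ≈ 95.3 km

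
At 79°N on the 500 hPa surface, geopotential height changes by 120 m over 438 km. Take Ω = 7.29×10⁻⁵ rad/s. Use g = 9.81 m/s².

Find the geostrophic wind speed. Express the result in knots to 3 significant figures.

36.5 knots

Coriolis parameter at 79°N:
f = 2Ω sin φ = 2 × 7.29×10⁻⁵ × sin 79° = 1.43×10⁻⁴ s⁻¹
Height gradient: |∂Z/∂n| = 120 m / 438000 m = 2.74×10⁻⁴
On a pressure surface, geostrophic balance gives V_g = (g/f)|∂Z/∂n|:
V_g = 9.81 × 2.74×10⁻⁴ / 1.43×10⁻⁴ = 18.8 m/s
Converting: 18.8 m/s × 1.944 = 36.5 knots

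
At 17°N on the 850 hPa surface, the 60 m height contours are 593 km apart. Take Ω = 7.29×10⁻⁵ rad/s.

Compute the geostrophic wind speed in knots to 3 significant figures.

Coriolis parameter at 17°N:
f = 2Ω sin φ = 2 × 7.29×10⁻⁵ × sin 17° = 4.26×10⁻⁵ s⁻¹
Height gradient: |∂Z/∂n| = 60 m / 593000 m = 1.01×10⁻⁴
On a pressure surface, geostrophic balance gives V_g = (g/f)|∂Z/∂n|:
V_g = 9.81 × 1.01×10⁻⁴ / 4.26×10⁻⁵ = 23.3 m/s
Converting: 23.3 m/s × 1.944 = 45.3 knots

45.3 knots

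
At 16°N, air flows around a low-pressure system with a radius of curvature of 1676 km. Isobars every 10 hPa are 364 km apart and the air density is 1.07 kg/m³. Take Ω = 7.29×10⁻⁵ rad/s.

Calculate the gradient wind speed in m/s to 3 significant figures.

40.1 m/s

Coriolis parameter at 16°N:
f = 2Ω sin φ = 2 × 7.29×10⁻⁵ × sin 16° = 4.02×10⁻⁵ s⁻¹
Pressure gradient: |∂P/∂n| = 1000 Pa / 364000 m = 2.75×10⁻³ Pa/m
Geostrophic speed: V_g = |∂P/∂n|/(fρ) = 2.75×10⁻³/(4.02×10⁻⁵ × 1.07) = 63.9 m/s
Around a low, centrifugal force acts outward with Coriolis, so pressure-gradient force balances both:
(1/ρ)|∂P/∂n| = fV + V²/R  →  V² + fR·V − fR·V_g = 0
With fR = 4.02×10⁻⁵ × 1676×10³ m = 67.4 m/s:
V = [−fR + √((fR)² + 4 fR V_g)]/2 = [−67.4 + √(67.4² + 4×67.4×63.9)]/2 = 40.1 m/s
Subgeostrophic (V < V_g = 63.9 m/s), as expected around a low.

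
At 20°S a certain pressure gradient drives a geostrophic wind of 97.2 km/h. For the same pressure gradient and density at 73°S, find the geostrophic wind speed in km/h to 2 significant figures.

35 km/h

With the same pressure gradient and density, V_g ∝ 1/f ∝ 1/sin φ.
V₂ = V₁ · sin φ₁ / sin φ₂ = 97.2 × sin 20° / sin 73°
V₂ = 97.2 × 0.3420/0.9563 = 35 km/h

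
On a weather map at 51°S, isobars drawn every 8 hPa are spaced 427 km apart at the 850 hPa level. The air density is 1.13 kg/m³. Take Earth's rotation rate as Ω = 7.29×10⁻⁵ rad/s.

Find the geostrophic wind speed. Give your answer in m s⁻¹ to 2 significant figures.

Coriolis parameter at 51°S:
f = 2Ω sin φ = 2 × 7.29×10⁻⁵ × sin 51° = 1.13×10⁻⁴ s⁻¹
Pressure gradient: |∂P/∂n| = 800 Pa / 427000 m = 1.87×10⁻³ Pa/m
Geostrophic balance (pressure-gradient force = Coriolis force):
V_g = (1/(fρ)) |∂P/∂n| = 1.87×10⁻³ / (1.13×10⁻⁴ × 1.13) = 14.6 m/s

15 m s⁻¹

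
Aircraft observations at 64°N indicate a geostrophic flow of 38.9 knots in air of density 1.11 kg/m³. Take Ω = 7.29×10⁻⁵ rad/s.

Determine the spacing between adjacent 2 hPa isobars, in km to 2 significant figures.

69 km

Coriolis parameter at 64°N:
f = 2Ω sin φ = 2 × 7.29×10⁻⁵ × sin 64° = 1.31×10⁻⁴ s⁻¹
Wind speed in SI: 38.9 knots = 20.0 m/s
Geostrophic balance rearranged: |∂P/∂n| = f ρ V_g
|∂P/∂n| = 1.31×10⁻⁴ × 1.11 × 20.0 = 2.91×10⁻³ Pa/m
Isobar spacing: Δn = ΔP/|∂P/∂n| = 200 Pa / 2.91×10⁻³ Pa/m = 68707 m ≈ 69 km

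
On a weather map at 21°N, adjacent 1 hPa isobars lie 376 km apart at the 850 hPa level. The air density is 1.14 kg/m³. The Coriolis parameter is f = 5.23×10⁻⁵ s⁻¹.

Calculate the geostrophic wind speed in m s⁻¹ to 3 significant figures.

Pressure gradient: |∂P/∂n| = 100 Pa / 376000 m = 2.66×10⁻⁴ Pa/m
Geostrophic balance (pressure-gradient force = Coriolis force):
V_g = (1/(fρ)) |∂P/∂n| = 2.66×10⁻⁴ / (5.23×10⁻⁵ × 1.14) = 4.46 m/s

4.46 m s⁻¹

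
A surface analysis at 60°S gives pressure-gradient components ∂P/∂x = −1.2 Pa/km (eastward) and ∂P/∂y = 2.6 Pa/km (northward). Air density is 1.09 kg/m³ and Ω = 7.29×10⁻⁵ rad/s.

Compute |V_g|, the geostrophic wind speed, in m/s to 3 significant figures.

20.8 m/s

Coriolis parameter at 60°S:
f = 2Ω sin φ = 2 × 7.29×10⁻⁵ × sin 60° = 1.26×10⁻⁴ s⁻¹
In the Southern Hemisphere f is negative: f = −1.26×10⁻⁴ s⁻¹.
Component geostrophic relations (x east, y north):
u_g = −(1/(fρ)) ∂P/∂y,  v_g = (1/(fρ)) ∂P/∂x
u_g = −(2.6×10⁻³)/(−1.26×10⁻⁴ × 1.09) = 18.9 m/s;  v_g = (−1.2×10⁻³)/(−1.26×10⁻⁴ × 1.09) = 8.72 m/s
|V_g| = √(u_g² + v_g²) = 20.8 m/s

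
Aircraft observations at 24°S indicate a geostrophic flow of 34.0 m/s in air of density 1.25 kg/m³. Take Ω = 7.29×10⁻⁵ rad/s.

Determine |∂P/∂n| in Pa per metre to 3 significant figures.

2.52×10⁻³ Pa/m

Coriolis parameter at 24°S:
f = 2Ω sin φ = 2 × 7.29×10⁻⁵ × sin 24° = 5.93×10⁻⁵ s⁻¹
Geostrophic balance rearranged: |∂P/∂n| = f ρ V_g
|∂P/∂n| = 5.93×10⁻⁵ × 1.25 × 34.0 = 2.52×10⁻³ Pa/m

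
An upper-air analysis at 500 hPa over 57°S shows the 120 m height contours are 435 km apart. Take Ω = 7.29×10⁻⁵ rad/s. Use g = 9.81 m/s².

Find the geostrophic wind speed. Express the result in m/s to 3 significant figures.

22.1 m/s

Coriolis parameter at 57°S:
f = 2Ω sin φ = 2 × 7.29×10⁻⁵ × sin 57° = 1.22×10⁻⁴ s⁻¹
Height gradient: |∂Z/∂n| = 120 m / 435000 m = 2.76×10⁻⁴
On a pressure surface, geostrophic balance gives V_g = (g/f)|∂Z/∂n|:
V_g = 9.81 × 2.76×10⁻⁴ / 1.22×10⁻⁴ = 22.1 m/s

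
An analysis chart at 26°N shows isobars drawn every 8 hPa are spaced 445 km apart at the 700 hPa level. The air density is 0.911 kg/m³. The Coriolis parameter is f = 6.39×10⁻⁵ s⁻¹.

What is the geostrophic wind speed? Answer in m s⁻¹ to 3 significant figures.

30.9 m s⁻¹

Pressure gradient: |∂P/∂n| = 800 Pa / 445000 m = 1.80×10⁻³ Pa/m
Geostrophic balance (pressure-gradient force = Coriolis force):
V_g = (1/(fρ)) |∂P/∂n| = 1.80×10⁻³ / (6.39×10⁻⁵ × 0.911) = 30.9 m/s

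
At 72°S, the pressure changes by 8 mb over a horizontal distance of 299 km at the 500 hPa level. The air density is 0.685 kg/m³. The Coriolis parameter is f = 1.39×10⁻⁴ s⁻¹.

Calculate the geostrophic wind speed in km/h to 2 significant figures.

Pressure gradient: |∂P/∂n| = 800 Pa / 299000 m = 2.68×10⁻³ Pa/m
Geostrophic balance (pressure-gradient force = Coriolis force):
V_g = (1/(fρ)) |∂P/∂n| = 2.68×10⁻³ / (1.39×10⁻⁴ × 0.685) = 28.1 m/s
Converting: 28.1 m/s × 3.6 = 100 km/h

100 km/h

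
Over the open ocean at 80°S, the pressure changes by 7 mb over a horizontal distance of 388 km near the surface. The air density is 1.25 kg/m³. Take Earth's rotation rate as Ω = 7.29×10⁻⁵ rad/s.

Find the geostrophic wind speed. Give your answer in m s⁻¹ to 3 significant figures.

Coriolis parameter at 80°S:
f = 2Ω sin φ = 2 × 7.29×10⁻⁵ × sin 80° = 1.44×10⁻⁴ s⁻¹
Pressure gradient: |∂P/∂n| = 700 Pa / 388000 m = 1.80×10⁻³ Pa/m
Geostrophic balance (pressure-gradient force = Coriolis force):
V_g = (1/(fρ)) |∂P/∂n| = 1.80×10⁻³ / (1.44×10⁻⁴ × 1.25) = 10.1 m/s

10.1 m s⁻¹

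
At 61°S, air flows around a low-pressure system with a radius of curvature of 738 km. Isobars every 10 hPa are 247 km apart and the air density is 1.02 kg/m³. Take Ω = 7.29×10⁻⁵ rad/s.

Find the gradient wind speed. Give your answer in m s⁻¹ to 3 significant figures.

24.7 m s⁻¹

Coriolis parameter at 61°S:
f = 2Ω sin φ = 2 × 7.29×10⁻⁵ × sin 61° = 1.28×10⁻⁴ s⁻¹
Pressure gradient: |∂P/∂n| = 1000 Pa / 247000 m = 4.05×10⁻³ Pa/m
Geostrophic speed: V_g = |∂P/∂n|/(fρ) = 4.05×10⁻³/(1.28×10⁻⁴ × 1.02) = 31.1 m/s
Around a low, centrifugal force acts outward with Coriolis, so pressure-gradient force balances both:
(1/ρ)|∂P/∂n| = fV + V²/R  →  V² + fR·V − fR·V_g = 0
With fR = 1.28×10⁻⁴ × 738×10³ m = 94.1 m/s:
V = [−fR + √((fR)² + 4 fR V_g)]/2 = [−94.1 + √(94.1² + 4×94.1×31.1)]/2 = 24.7 m/s
Subgeostrophic (V < V_g = 31.1 m/s), as expected around a low.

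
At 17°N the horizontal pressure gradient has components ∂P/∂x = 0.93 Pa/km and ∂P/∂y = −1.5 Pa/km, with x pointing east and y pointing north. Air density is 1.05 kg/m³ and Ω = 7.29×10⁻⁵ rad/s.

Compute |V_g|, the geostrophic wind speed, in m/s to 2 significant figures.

Coriolis parameter at 17°N:
f = 2Ω sin φ = 2 × 7.29×10⁻⁵ × sin 17° = 4.26×10⁻⁵ s⁻¹
Component geostrophic relations (x east, y north):
u_g = −(1/(fρ)) ∂P/∂y,  v_g = (1/(fρ)) ∂P/∂x
u_g = −(−1.5×10⁻³)/(4.26×10⁻⁵ × 1.05) = 33.5 m/s;  v_g = (0.93×10⁻³)/(4.26×10⁻⁵ × 1.05) = 20.8 m/s
|V_g| = √(u_g² + v_g²) = 39.4 m/s

39 m/s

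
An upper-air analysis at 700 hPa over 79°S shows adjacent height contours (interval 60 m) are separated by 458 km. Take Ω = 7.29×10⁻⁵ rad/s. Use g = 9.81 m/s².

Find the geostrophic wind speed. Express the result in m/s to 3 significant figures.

Coriolis parameter at 79°S:
f = 2Ω sin φ = 2 × 7.29×10⁻⁵ × sin 79° = 1.43×10⁻⁴ s⁻¹
Height gradient: |∂Z/∂n| = 60 m / 458000 m = 1.31×10⁻⁴
On a pressure surface, geostrophic balance gives V_g = (g/f)|∂Z/∂n|:
V_g = 9.81 × 1.31×10⁻⁴ / 1.43×10⁻⁴ = 8.98 m/s

8.98 m/s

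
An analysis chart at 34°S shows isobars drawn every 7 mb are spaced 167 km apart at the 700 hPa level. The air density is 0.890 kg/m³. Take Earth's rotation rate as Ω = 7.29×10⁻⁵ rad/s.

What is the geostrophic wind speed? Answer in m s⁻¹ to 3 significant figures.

Coriolis parameter at 34°S:
f = 2Ω sin φ = 2 × 7.29×10⁻⁵ × sin 34° = 8.15×10⁻⁵ s⁻¹
Pressure gradient: |∂P/∂n| = 700 Pa / 167000 m = 4.19×10⁻³ Pa/m
Geostrophic balance (pressure-gradient force = Coriolis force):
V_g = (1/(fρ)) |∂P/∂n| = 4.19×10⁻³ / (8.15×10⁻⁵ × 0.890) = 57.8 m/s

57.8 m s⁻¹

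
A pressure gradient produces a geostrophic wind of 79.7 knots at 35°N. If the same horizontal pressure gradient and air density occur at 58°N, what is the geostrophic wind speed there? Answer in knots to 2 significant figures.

With the same pressure gradient and density, V_g ∝ 1/f ∝ 1/sin φ.
V₂ = V₁ · sin φ₁ / sin φ₂ = 79.7 × sin 35° / sin 58°
V₂ = 79.7 × 0.5736/0.8480 = 54 knots

54 knots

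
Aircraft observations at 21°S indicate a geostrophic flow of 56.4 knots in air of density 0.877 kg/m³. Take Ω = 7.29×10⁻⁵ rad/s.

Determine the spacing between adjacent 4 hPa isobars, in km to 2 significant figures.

Coriolis parameter at 21°S:
f = 2Ω sin φ = 2 × 7.29×10⁻⁵ × sin 21° = 5.23×10⁻⁵ s⁻¹
Wind speed in SI: 56.4 knots = 29.0 m/s
Geostrophic balance rearranged: |∂P/∂n| = f ρ V_g
|∂P/∂n| = 5.23×10⁻⁵ × 0.877 × 29.0 = 1.33×10⁻³ Pa/m
Isobar spacing: Δn = ΔP/|∂P/∂n| = 400 Pa / 1.33×10⁻³ Pa/m = 300854 m ≈ 300 km

300 km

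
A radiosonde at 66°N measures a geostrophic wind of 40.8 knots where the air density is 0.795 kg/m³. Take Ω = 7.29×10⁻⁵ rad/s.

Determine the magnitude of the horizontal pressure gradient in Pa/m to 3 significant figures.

2.22×10⁻³ Pa/m

Coriolis parameter at 66°N:
f = 2Ω sin φ = 2 × 7.29×10⁻⁵ × sin 66° = 1.33×10⁻⁴ s⁻¹
Wind speed in SI: 40.8 knots = 21.0 m/s
Geostrophic balance rearranged: |∂P/∂n| = f ρ V_g
|∂P/∂n| = 1.33×10⁻⁴ × 0.795 × 21.0 = 2.22×10⁻³ Pa/m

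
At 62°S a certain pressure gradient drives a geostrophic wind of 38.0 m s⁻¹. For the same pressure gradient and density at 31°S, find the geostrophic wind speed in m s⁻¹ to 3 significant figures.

With the same pressure gradient and density, V_g ∝ 1/f ∝ 1/sin φ.
V₂ = V₁ · sin φ₁ / sin φ₂ = 38.0 × sin 62° / sin 31°
V₂ = 38.0 × 0.8829/0.5150 = 65.1 m s⁻¹

65.1 m s⁻¹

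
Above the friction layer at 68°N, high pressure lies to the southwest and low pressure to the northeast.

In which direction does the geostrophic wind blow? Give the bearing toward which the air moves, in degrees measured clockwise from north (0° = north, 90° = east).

The pressure-gradient force points toward the northeast (bearing 045°).
Geostrophic balance: in the Northern Hemisphere the Coriolis force deflects motion to the right, so the geostrophic wind blows 90° to the right of the pressure-gradient force (low pressure on the left).
Rotating 045° by 90° clockwise gives 135° — the wind blows toward the southeast.

135°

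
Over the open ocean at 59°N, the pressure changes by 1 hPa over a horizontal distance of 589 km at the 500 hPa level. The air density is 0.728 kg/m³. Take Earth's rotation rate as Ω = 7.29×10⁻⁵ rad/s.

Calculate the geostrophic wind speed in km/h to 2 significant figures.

6.7 km/h

Coriolis parameter at 59°N:
f = 2Ω sin φ = 2 × 7.29×10⁻⁵ × sin 59° = 1.25×10⁻⁴ s⁻¹
Pressure gradient: |∂P/∂n| = 100 Pa / 589000 m = 1.70×10⁻⁴ Pa/m
Geostrophic balance (pressure-gradient force = Coriolis force):
V_g = (1/(fρ)) |∂P/∂n| = 1.70×10⁻⁴ / (1.25×10⁻⁴ × 0.728) = 1.87 m/s
Converting: 1.87 m/s × 3.6 = 6.7 km/h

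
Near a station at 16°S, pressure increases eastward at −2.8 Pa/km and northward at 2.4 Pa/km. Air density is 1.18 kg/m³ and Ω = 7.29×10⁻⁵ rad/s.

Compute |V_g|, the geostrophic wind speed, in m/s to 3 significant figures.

Coriolis parameter at 16°S:
f = 2Ω sin φ = 2 × 7.29×10⁻⁵ × sin 16° = 4.02×10⁻⁵ s⁻¹
In the Southern Hemisphere f is negative: f = −4.02×10⁻⁵ s⁻¹.
Component geostrophic relations (x east, y north):
u_g = −(1/(fρ)) ∂P/∂y,  v_g = (1/(fρ)) ∂P/∂x
u_g = −(2.4×10⁻³)/(−4.02×10⁻⁵ × 1.18) = 50.6 m/s;  v_g = (−2.8×10⁻³)/(−4.02×10⁻⁵ × 1.18) = 59.0 m/s
|V_g| = √(u_g² + v_g²) = 77.8 m/s

77.8 m/s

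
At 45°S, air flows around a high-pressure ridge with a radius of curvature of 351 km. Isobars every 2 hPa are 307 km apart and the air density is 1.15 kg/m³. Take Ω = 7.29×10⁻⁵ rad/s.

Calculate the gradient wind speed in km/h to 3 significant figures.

24.3 km/h

Coriolis parameter at 45°S:
f = 2Ω sin φ = 2 × 7.29×10⁻⁵ × sin 45° = 1.03×10⁻⁴ s⁻¹
Pressure gradient: |∂P/∂n| = 200 Pa / 307000 m = 6.51×10⁻⁴ Pa/m
Geostrophic speed: V_g = |∂P/∂n|/(fρ) = 6.51×10⁻⁴/(1.03×10⁻⁴ × 1.15) = 5.49 m/s
Around a high, pressure-gradient force acts outward with centrifugal, so Coriolis balances both:
fV = (1/ρ)|∂P/∂n| + V²/R  →  V² − fR·V + fR·V_g = 0
With fR = 1.03×10⁻⁴ × 351×10³ m = 36.2 m/s:
V = [fR − √((fR)² − 4 fR V_g)]/2 = [36.2 − √(36.2² − 4×36.2×5.49)]/2 = 6.76 m/s
Supergeostrophic (V > V_g = 5.49 m/s), as expected around a high.
Converting: 6.76 m/s × 3.6 = 24.3 km/h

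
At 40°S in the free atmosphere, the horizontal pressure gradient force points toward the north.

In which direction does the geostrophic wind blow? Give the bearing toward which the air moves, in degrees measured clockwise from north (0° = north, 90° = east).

The pressure-gradient force points toward the north (bearing 000°).
Geostrophic balance: in the Southern Hemisphere the Coriolis force deflects motion to the left, so the geostrophic wind blows 90° to the left of the pressure-gradient force (low pressure on the right).
Rotating 000° by 90° counterclockwise gives 270° — the wind blows toward the west.

270°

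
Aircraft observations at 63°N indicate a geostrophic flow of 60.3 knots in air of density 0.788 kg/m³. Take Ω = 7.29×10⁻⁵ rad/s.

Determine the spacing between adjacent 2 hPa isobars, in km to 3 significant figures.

Coriolis parameter at 63°N:
f = 2Ω sin φ = 2 × 7.29×10⁻⁵ × sin 63° = 1.30×10⁻⁴ s⁻¹
Wind speed in SI: 60.3 knots = 31.0 m/s
Geostrophic balance rearranged: |∂P/∂n| = f ρ V_g
|∂P/∂n| = 1.30×10⁻⁴ × 0.788 × 31.0 = 3.18×10⁻³ Pa/m
Isobar spacing: Δn = ΔP/|∂P/∂n| = 200 Pa / 3.18×10⁻³ Pa/m = 62981 m ≈ 63.0 km

63.0 km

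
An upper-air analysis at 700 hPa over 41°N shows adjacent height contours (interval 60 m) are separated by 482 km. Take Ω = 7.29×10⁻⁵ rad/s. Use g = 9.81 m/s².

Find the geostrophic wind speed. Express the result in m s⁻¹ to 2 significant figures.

Coriolis parameter at 41°N:
f = 2Ω sin φ = 2 × 7.29×10⁻⁵ × sin 41° = 9.57×10⁻⁵ s⁻¹
Height gradient: |∂Z/∂n| = 60 m / 482000 m = 1.24×10⁻⁴
On a pressure surface, geostrophic balance gives V_g = (g/f)|∂Z/∂n|:
V_g = 9.81 × 1.24×10⁻⁴ / 9.57×10⁻⁵ = 12.8 m/s

13 m s⁻¹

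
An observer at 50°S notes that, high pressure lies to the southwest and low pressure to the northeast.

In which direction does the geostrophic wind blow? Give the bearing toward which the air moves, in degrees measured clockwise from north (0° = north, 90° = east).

The pressure-gradient force points toward the northeast (bearing 045°).
Geostrophic balance: in the Southern Hemisphere the Coriolis force deflects motion to the left, so the geostrophic wind blows 90° to the left of the pressure-gradient force (low pressure on the right).
Rotating 045° by 90° counterclockwise gives 315° — the wind blows toward the northwest.

315°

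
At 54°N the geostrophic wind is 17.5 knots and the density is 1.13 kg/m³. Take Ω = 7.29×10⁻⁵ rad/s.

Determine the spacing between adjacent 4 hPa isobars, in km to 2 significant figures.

330 km

Coriolis parameter at 54°N:
f = 2Ω sin φ = 2 × 7.29×10⁻⁵ × sin 54° = 1.18×10⁻⁴ s⁻¹
Wind speed in SI: 17.5 knots = 9.00 m/s
Geostrophic balance rearranged: |∂P/∂n| = f ρ V_g
|∂P/∂n| = 1.18×10⁻⁴ × 1.13 × 9.00 = 1.20×10⁻³ Pa/m
Isobar spacing: Δn = ΔP/|∂P/∂n| = 400 Pa / 1.20×10⁻³ Pa/m = 333342 m ≈ 330 km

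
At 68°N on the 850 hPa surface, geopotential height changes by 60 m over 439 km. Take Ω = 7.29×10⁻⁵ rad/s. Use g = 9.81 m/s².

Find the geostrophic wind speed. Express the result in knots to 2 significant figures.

19 knots

Coriolis parameter at 68°N:
f = 2Ω sin φ = 2 × 7.29×10⁻⁵ × sin 68° = 1.35×10⁻⁴ s⁻¹
Height gradient: |∂Z/∂n| = 60 m / 439000 m = 1.37×10⁻⁴
On a pressure surface, geostrophic balance gives V_g = (g/f)|∂Z/∂n|:
V_g = 9.81 × 1.37×10⁻⁴ / 1.35×10⁻⁴ = 9.92 m/s
Converting: 9.92 m/s × 1.944 = 19 knots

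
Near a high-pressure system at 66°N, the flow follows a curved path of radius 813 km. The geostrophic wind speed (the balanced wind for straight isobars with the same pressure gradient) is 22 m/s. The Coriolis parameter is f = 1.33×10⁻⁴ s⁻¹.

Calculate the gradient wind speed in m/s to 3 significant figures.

30.7 m/s

Around a high, pressure-gradient force acts outward with centrifugal, so Coriolis balances both:
fV = (1/ρ)|∂P/∂n| + V²/R  →  V² − fR·V + fR·V_g = 0
With fR = 1.33×10⁻⁴ × 813×10³ m = 108 m/s:
V = [fR − √((fR)² − 4 fR V_g)]/2 = [108 − √(108² − 4×108×22)]/2 = 30.7 m/s
Supergeostrophic (V > V_g = 22 m/s), as expected around a high.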